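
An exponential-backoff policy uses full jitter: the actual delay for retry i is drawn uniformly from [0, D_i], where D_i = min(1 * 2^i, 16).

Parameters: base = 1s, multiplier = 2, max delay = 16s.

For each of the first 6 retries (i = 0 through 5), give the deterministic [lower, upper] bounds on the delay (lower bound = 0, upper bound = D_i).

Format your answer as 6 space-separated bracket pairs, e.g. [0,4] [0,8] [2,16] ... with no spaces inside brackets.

Answer: [0,1] [0,2] [0,4] [0,8] [0,16] [0,16]

Derivation:
Computing bounds per retry:
  i=0: D_i=min(1*2^0,16)=1, bounds=[0,1]
  i=1: D_i=min(1*2^1,16)=2, bounds=[0,2]
  i=2: D_i=min(1*2^2,16)=4, bounds=[0,4]
  i=3: D_i=min(1*2^3,16)=8, bounds=[0,8]
  i=4: D_i=min(1*2^4,16)=16, bounds=[0,16]
  i=5: D_i=min(1*2^5,16)=16, bounds=[0,16]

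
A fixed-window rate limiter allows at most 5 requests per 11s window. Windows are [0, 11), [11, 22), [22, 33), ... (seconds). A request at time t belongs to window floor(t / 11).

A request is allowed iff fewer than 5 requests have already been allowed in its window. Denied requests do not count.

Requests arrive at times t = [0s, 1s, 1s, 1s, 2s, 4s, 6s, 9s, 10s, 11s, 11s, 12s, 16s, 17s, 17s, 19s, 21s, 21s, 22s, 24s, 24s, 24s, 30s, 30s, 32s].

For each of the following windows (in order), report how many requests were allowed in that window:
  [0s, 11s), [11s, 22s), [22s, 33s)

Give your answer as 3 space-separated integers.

Answer: 5 5 5

Derivation:
Processing requests:
  req#1 t=0s (window 0): ALLOW
  req#2 t=1s (window 0): ALLOW
  req#3 t=1s (window 0): ALLOW
  req#4 t=1s (window 0): ALLOW
  req#5 t=2s (window 0): ALLOW
  req#6 t=4s (window 0): DENY
  req#7 t=6s (window 0): DENY
  req#8 t=9s (window 0): DENY
  req#9 t=10s (window 0): DENY
  req#10 t=11s (window 1): ALLOW
  req#11 t=11s (window 1): ALLOW
  req#12 t=12s (window 1): ALLOW
  req#13 t=16s (window 1): ALLOW
  req#14 t=17s (window 1): ALLOW
  req#15 t=17s (window 1): DENY
  req#16 t=19s (window 1): DENY
  req#17 t=21s (window 1): DENY
  req#18 t=21s (window 1): DENY
  req#19 t=22s (window 2): ALLOW
  req#20 t=24s (window 2): ALLOW
  req#21 t=24s (window 2): ALLOW
  req#22 t=24s (window 2): ALLOW
  req#23 t=30s (window 2): ALLOW
  req#24 t=30s (window 2): DENY
  req#25 t=32s (window 2): DENY

Allowed counts by window: 5 5 5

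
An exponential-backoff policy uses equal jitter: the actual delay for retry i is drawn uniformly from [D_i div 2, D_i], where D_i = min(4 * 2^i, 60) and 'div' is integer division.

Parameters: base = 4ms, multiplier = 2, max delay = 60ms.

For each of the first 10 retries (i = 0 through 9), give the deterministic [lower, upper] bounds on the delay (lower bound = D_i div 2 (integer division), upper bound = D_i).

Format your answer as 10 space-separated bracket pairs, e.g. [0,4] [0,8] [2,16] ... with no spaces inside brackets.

Computing bounds per retry:
  i=0: D_i=min(4*2^0,60)=4, bounds=[2,4]
  i=1: D_i=min(4*2^1,60)=8, bounds=[4,8]
  i=2: D_i=min(4*2^2,60)=16, bounds=[8,16]
  i=3: D_i=min(4*2^3,60)=32, bounds=[16,32]
  i=4: D_i=min(4*2^4,60)=60, bounds=[30,60]
  i=5: D_i=min(4*2^5,60)=60, bounds=[30,60]
  i=6: D_i=min(4*2^6,60)=60, bounds=[30,60]
  i=7: D_i=min(4*2^7,60)=60, bounds=[30,60]
  i=8: D_i=min(4*2^8,60)=60, bounds=[30,60]
  i=9: D_i=min(4*2^9,60)=60, bounds=[30,60]

Answer: [2,4] [4,8] [8,16] [16,32] [30,60] [30,60] [30,60] [30,60] [30,60] [30,60]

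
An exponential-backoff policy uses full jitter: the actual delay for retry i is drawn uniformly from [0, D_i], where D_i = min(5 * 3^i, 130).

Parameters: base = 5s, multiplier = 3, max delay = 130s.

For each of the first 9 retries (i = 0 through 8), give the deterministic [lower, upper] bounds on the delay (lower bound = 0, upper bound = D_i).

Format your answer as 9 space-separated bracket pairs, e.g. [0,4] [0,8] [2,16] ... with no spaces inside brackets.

Computing bounds per retry:
  i=0: D_i=min(5*3^0,130)=5, bounds=[0,5]
  i=1: D_i=min(5*3^1,130)=15, bounds=[0,15]
  i=2: D_i=min(5*3^2,130)=45, bounds=[0,45]
  i=3: D_i=min(5*3^3,130)=130, bounds=[0,130]
  i=4: D_i=min(5*3^4,130)=130, bounds=[0,130]
  i=5: D_i=min(5*3^5,130)=130, bounds=[0,130]
  i=6: D_i=min(5*3^6,130)=130, bounds=[0,130]
  i=7: D_i=min(5*3^7,130)=130, bounds=[0,130]
  i=8: D_i=min(5*3^8,130)=130, bounds=[0,130]

Answer: [0,5] [0,15] [0,45] [0,130] [0,130] [0,130] [0,130] [0,130] [0,130]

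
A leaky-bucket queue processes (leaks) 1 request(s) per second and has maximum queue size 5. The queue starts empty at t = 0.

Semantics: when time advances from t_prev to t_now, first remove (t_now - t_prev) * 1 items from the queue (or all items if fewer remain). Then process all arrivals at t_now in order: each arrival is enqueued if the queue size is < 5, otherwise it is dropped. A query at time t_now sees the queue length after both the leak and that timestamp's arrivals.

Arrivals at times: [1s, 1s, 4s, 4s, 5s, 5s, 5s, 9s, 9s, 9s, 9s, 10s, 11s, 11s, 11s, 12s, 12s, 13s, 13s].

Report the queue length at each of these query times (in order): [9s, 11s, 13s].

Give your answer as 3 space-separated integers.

Queue lengths at query times:
  query t=9s: backlog = 4
  query t=11s: backlog = 5
  query t=13s: backlog = 5

Answer: 4 5 5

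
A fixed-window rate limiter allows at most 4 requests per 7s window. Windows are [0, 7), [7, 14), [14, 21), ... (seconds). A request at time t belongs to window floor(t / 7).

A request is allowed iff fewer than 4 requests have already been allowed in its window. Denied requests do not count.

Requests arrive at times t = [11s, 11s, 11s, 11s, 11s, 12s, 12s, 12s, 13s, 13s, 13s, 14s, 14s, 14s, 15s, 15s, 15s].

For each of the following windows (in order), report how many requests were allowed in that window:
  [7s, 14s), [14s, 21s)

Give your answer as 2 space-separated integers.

Processing requests:
  req#1 t=11s (window 1): ALLOW
  req#2 t=11s (window 1): ALLOW
  req#3 t=11s (window 1): ALLOW
  req#4 t=11s (window 1): ALLOW
  req#5 t=11s (window 1): DENY
  req#6 t=12s (window 1): DENY
  req#7 t=12s (window 1): DENY
  req#8 t=12s (window 1): DENY
  req#9 t=13s (window 1): DENY
  req#10 t=13s (window 1): DENY
  req#11 t=13s (window 1): DENY
  req#12 t=14s (window 2): ALLOW
  req#13 t=14s (window 2): ALLOW
  req#14 t=14s (window 2): ALLOW
  req#15 t=15s (window 2): ALLOW
  req#16 t=15s (window 2): DENY
  req#17 t=15s (window 2): DENY

Allowed counts by window: 4 4

Answer: 4 4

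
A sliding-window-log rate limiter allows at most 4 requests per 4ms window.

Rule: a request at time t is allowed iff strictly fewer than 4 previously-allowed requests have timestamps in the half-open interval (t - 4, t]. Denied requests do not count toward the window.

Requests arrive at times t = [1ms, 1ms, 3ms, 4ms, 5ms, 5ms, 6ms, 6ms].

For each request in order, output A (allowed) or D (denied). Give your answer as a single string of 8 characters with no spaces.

Tracking allowed requests in the window:
  req#1 t=1ms: ALLOW
  req#2 t=1ms: ALLOW
  req#3 t=3ms: ALLOW
  req#4 t=4ms: ALLOW
  req#5 t=5ms: ALLOW
  req#6 t=5ms: ALLOW
  req#7 t=6ms: DENY
  req#8 t=6ms: DENY

Answer: AAAAAADD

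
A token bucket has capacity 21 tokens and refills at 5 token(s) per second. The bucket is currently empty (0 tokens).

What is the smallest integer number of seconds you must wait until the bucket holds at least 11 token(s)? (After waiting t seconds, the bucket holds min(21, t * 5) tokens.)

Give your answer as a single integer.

Need t * 5 >= 11, so t >= 11/5.
Smallest integer t = ceil(11/5) = 3.

Answer: 3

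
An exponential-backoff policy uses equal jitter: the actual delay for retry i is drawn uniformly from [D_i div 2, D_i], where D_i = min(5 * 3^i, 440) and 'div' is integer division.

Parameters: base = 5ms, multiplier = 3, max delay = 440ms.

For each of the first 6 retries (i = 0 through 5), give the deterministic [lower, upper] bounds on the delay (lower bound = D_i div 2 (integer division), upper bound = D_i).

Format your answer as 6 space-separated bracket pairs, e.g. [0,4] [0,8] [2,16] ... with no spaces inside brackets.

Answer: [2,5] [7,15] [22,45] [67,135] [202,405] [220,440]

Derivation:
Computing bounds per retry:
  i=0: D_i=min(5*3^0,440)=5, bounds=[2,5]
  i=1: D_i=min(5*3^1,440)=15, bounds=[7,15]
  i=2: D_i=min(5*3^2,440)=45, bounds=[22,45]
  i=3: D_i=min(5*3^3,440)=135, bounds=[67,135]
  i=4: D_i=min(5*3^4,440)=405, bounds=[202,405]
  i=5: D_i=min(5*3^5,440)=440, bounds=[220,440]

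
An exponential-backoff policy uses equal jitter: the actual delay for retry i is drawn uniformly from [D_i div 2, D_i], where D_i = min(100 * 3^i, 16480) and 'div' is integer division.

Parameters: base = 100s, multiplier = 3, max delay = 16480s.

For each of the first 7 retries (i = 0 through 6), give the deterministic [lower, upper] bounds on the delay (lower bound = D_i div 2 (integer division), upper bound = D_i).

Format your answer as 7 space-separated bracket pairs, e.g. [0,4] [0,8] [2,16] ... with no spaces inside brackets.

Answer: [50,100] [150,300] [450,900] [1350,2700] [4050,8100] [8240,16480] [8240,16480]

Derivation:
Computing bounds per retry:
  i=0: D_i=min(100*3^0,16480)=100, bounds=[50,100]
  i=1: D_i=min(100*3^1,16480)=300, bounds=[150,300]
  i=2: D_i=min(100*3^2,16480)=900, bounds=[450,900]
  i=3: D_i=min(100*3^3,16480)=2700, bounds=[1350,2700]
  i=4: D_i=min(100*3^4,16480)=8100, bounds=[4050,8100]
  i=5: D_i=min(100*3^5,16480)=16480, bounds=[8240,16480]
  i=6: D_i=min(100*3^6,16480)=16480, bounds=[8240,16480]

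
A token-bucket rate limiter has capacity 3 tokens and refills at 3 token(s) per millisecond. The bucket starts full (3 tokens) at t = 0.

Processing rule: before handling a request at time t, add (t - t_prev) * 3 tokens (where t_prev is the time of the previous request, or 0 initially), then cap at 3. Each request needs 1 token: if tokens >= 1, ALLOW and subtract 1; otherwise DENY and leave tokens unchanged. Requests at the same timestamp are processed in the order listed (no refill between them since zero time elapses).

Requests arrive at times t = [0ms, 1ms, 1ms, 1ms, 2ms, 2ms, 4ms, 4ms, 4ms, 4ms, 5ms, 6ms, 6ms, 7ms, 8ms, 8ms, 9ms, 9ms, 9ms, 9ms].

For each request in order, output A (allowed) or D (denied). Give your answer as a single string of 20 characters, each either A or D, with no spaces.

Simulating step by step:
  req#1 t=0ms: ALLOW
  req#2 t=1ms: ALLOW
  req#3 t=1ms: ALLOW
  req#4 t=1ms: ALLOW
  req#5 t=2ms: ALLOW
  req#6 t=2ms: ALLOW
  req#7 t=4ms: ALLOW
  req#8 t=4ms: ALLOW
  req#9 t=4ms: ALLOW
  req#10 t=4ms: DENY
  req#11 t=5ms: ALLOW
  req#12 t=6ms: ALLOW
  req#13 t=6ms: ALLOW
  req#14 t=7ms: ALLOW
  req#15 t=8ms: ALLOW
  req#16 t=8ms: ALLOW
  req#17 t=9ms: ALLOW
  req#18 t=9ms: ALLOW
  req#19 t=9ms: ALLOW
  req#20 t=9ms: DENY

Answer: AAAAAAAAADAAAAAAAAAD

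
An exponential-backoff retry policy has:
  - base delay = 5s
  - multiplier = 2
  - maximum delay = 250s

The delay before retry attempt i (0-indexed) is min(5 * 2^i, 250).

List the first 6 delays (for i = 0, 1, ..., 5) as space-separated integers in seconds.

Computing each delay:
  i=0: min(5*2^0, 250) = 5
  i=1: min(5*2^1, 250) = 10
  i=2: min(5*2^2, 250) = 20
  i=3: min(5*2^3, 250) = 40
  i=4: min(5*2^4, 250) = 80
  i=5: min(5*2^5, 250) = 160

Answer: 5 10 20 40 80 160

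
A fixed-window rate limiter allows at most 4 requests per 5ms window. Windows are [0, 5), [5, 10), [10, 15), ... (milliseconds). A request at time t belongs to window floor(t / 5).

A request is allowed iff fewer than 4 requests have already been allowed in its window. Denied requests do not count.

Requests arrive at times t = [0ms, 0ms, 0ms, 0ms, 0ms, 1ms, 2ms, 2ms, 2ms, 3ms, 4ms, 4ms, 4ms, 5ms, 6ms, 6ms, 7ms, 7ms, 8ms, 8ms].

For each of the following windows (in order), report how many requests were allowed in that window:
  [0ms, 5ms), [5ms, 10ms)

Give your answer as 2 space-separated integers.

Processing requests:
  req#1 t=0ms (window 0): ALLOW
  req#2 t=0ms (window 0): ALLOW
  req#3 t=0ms (window 0): ALLOW
  req#4 t=0ms (window 0): ALLOW
  req#5 t=0ms (window 0): DENY
  req#6 t=1ms (window 0): DENY
  req#7 t=2ms (window 0): DENY
  req#8 t=2ms (window 0): DENY
  req#9 t=2ms (window 0): DENY
  req#10 t=3ms (window 0): DENY
  req#11 t=4ms (window 0): DENY
  req#12 t=4ms (window 0): DENY
  req#13 t=4ms (window 0): DENY
  req#14 t=5ms (window 1): ALLOW
  req#15 t=6ms (window 1): ALLOW
  req#16 t=6ms (window 1): ALLOW
  req#17 t=7ms (window 1): ALLOW
  req#18 t=7ms (window 1): DENY
  req#19 t=8ms (window 1): DENY
  req#20 t=8ms (window 1): DENY

Allowed counts by window: 4 4

Answer: 4 4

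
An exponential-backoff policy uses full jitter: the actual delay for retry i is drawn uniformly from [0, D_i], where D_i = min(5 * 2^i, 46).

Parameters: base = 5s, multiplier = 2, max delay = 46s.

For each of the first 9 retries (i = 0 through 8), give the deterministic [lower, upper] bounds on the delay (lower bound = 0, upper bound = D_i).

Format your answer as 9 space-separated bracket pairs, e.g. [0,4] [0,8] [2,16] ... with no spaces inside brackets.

Computing bounds per retry:
  i=0: D_i=min(5*2^0,46)=5, bounds=[0,5]
  i=1: D_i=min(5*2^1,46)=10, bounds=[0,10]
  i=2: D_i=min(5*2^2,46)=20, bounds=[0,20]
  i=3: D_i=min(5*2^3,46)=40, bounds=[0,40]
  i=4: D_i=min(5*2^4,46)=46, bounds=[0,46]
  i=5: D_i=min(5*2^5,46)=46, bounds=[0,46]
  i=6: D_i=min(5*2^6,46)=46, bounds=[0,46]
  i=7: D_i=min(5*2^7,46)=46, bounds=[0,46]
  i=8: D_i=min(5*2^8,46)=46, bounds=[0,46]

Answer: [0,5] [0,10] [0,20] [0,40] [0,46] [0,46] [0,46] [0,46] [0,46]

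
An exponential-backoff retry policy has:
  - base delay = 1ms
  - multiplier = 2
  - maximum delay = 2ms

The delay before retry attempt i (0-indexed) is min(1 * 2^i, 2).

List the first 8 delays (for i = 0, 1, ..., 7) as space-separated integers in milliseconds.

Answer: 1 2 2 2 2 2 2 2

Derivation:
Computing each delay:
  i=0: min(1*2^0, 2) = 1
  i=1: min(1*2^1, 2) = 2
  i=2: min(1*2^2, 2) = 2
  i=3: min(1*2^3, 2) = 2
  i=4: min(1*2^4, 2) = 2
  i=5: min(1*2^5, 2) = 2
  i=6: min(1*2^6, 2) = 2
  i=7: min(1*2^7, 2) = 2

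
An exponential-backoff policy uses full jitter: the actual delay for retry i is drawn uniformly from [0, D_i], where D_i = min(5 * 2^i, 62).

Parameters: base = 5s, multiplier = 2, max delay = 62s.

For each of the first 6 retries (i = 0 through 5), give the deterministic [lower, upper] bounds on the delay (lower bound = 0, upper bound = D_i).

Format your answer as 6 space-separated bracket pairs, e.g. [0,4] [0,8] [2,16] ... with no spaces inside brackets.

Computing bounds per retry:
  i=0: D_i=min(5*2^0,62)=5, bounds=[0,5]
  i=1: D_i=min(5*2^1,62)=10, bounds=[0,10]
  i=2: D_i=min(5*2^2,62)=20, bounds=[0,20]
  i=3: D_i=min(5*2^3,62)=40, bounds=[0,40]
  i=4: D_i=min(5*2^4,62)=62, bounds=[0,62]
  i=5: D_i=min(5*2^5,62)=62, bounds=[0,62]

Answer: [0,5] [0,10] [0,20] [0,40] [0,62] [0,62]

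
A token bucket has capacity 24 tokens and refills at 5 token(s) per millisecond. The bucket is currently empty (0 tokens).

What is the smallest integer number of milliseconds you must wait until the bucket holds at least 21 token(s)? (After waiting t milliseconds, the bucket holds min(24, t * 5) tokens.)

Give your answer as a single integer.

Answer: 5

Derivation:
Need t * 5 >= 21, so t >= 21/5.
Smallest integer t = ceil(21/5) = 5.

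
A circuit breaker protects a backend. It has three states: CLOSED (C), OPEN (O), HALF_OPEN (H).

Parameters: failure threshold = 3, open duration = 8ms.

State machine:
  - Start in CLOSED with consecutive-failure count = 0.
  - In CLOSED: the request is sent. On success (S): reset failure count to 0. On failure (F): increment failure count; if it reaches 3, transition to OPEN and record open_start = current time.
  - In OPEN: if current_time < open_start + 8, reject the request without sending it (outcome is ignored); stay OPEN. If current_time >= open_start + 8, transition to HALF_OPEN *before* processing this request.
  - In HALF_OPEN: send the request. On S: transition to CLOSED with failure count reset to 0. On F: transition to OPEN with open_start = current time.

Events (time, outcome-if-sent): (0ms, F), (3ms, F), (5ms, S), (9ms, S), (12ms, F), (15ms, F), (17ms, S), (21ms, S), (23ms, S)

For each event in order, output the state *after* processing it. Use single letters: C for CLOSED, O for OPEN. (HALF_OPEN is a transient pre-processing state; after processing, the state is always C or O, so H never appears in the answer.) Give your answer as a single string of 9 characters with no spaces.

State after each event:
  event#1 t=0ms outcome=F: state=CLOSED
  event#2 t=3ms outcome=F: state=CLOSED
  event#3 t=5ms outcome=S: state=CLOSED
  event#4 t=9ms outcome=S: state=CLOSED
  event#5 t=12ms outcome=F: state=CLOSED
  event#6 t=15ms outcome=F: state=CLOSED
  event#7 t=17ms outcome=S: state=CLOSED
  event#8 t=21ms outcome=S: state=CLOSED
  event#9 t=23ms outcome=S: state=CLOSED

Answer: CCCCCCCCC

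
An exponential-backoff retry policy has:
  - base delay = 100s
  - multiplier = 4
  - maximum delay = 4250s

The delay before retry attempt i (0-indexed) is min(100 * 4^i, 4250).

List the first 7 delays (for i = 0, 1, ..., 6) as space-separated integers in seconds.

Answer: 100 400 1600 4250 4250 4250 4250

Derivation:
Computing each delay:
  i=0: min(100*4^0, 4250) = 100
  i=1: min(100*4^1, 4250) = 400
  i=2: min(100*4^2, 4250) = 1600
  i=3: min(100*4^3, 4250) = 4250
  i=4: min(100*4^4, 4250) = 4250
  i=5: min(100*4^5, 4250) = 4250
  i=6: min(100*4^6, 4250) = 4250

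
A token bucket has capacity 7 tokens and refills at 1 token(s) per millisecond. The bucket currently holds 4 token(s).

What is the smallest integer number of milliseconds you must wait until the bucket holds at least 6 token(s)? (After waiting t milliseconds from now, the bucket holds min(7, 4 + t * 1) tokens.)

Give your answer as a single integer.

Answer: 2

Derivation:
Need 4 + t * 1 >= 6, so t >= 2/1.
Smallest integer t = ceil(2/1) = 2.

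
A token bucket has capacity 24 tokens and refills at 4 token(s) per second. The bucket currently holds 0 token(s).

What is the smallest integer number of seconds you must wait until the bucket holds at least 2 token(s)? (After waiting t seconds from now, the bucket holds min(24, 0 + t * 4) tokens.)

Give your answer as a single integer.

Need 0 + t * 4 >= 2, so t >= 2/4.
Smallest integer t = ceil(2/4) = 1.

Answer: 1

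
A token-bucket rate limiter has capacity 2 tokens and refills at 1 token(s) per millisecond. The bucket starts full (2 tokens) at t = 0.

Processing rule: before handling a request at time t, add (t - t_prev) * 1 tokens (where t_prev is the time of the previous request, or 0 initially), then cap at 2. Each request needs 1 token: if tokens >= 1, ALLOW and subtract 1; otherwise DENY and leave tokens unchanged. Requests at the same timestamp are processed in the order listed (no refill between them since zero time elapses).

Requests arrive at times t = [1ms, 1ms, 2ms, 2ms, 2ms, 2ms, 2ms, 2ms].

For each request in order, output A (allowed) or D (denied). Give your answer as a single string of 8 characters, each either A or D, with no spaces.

Simulating step by step:
  req#1 t=1ms: ALLOW
  req#2 t=1ms: ALLOW
  req#3 t=2ms: ALLOW
  req#4 t=2ms: DENY
  req#5 t=2ms: DENY
  req#6 t=2ms: DENY
  req#7 t=2ms: DENY
  req#8 t=2ms: DENY

Answer: AAADDDDD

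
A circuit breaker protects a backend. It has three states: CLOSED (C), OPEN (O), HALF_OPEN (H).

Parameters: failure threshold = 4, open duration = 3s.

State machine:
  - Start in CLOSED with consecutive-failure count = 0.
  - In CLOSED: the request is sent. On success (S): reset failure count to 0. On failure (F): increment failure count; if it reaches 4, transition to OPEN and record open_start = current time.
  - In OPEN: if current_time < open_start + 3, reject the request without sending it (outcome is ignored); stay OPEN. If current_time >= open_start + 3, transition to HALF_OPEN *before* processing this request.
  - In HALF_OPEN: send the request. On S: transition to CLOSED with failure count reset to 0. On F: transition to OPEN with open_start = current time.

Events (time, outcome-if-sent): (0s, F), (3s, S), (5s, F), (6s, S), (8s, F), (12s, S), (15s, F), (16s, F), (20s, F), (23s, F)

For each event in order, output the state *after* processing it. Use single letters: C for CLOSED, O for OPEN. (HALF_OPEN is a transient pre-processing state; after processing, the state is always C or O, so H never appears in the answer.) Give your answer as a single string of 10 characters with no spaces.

Answer: CCCCCCCCCO

Derivation:
State after each event:
  event#1 t=0s outcome=F: state=CLOSED
  event#2 t=3s outcome=S: state=CLOSED
  event#3 t=5s outcome=F: state=CLOSED
  event#4 t=6s outcome=S: state=CLOSED
  event#5 t=8s outcome=F: state=CLOSED
  event#6 t=12s outcome=S: state=CLOSED
  event#7 t=15s outcome=F: state=CLOSED
  event#8 t=16s outcome=F: state=CLOSED
  event#9 t=20s outcome=F: state=CLOSED
  event#10 t=23s outcome=F: state=OPEN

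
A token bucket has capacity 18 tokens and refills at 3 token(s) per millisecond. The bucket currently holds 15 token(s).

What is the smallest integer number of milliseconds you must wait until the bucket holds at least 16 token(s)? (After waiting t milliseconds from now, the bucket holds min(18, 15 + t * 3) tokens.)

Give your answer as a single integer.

Answer: 1

Derivation:
Need 15 + t * 3 >= 16, so t >= 1/3.
Smallest integer t = ceil(1/3) = 1.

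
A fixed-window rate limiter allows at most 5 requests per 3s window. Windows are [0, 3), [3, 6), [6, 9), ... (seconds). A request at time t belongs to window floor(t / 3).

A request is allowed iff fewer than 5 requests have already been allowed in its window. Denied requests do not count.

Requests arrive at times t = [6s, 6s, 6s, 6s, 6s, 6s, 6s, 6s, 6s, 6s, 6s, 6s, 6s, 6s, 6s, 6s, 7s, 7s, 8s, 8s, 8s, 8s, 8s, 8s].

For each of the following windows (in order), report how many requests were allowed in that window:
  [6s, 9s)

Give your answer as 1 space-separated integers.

Processing requests:
  req#1 t=6s (window 2): ALLOW
  req#2 t=6s (window 2): ALLOW
  req#3 t=6s (window 2): ALLOW
  req#4 t=6s (window 2): ALLOW
  req#5 t=6s (window 2): ALLOW
  req#6 t=6s (window 2): DENY
  req#7 t=6s (window 2): DENY
  req#8 t=6s (window 2): DENY
  req#9 t=6s (window 2): DENY
  req#10 t=6s (window 2): DENY
  req#11 t=6s (window 2): DENY
  req#12 t=6s (window 2): DENY
  req#13 t=6s (window 2): DENY
  req#14 t=6s (window 2): DENY
  req#15 t=6s (window 2): DENY
  req#16 t=6s (window 2): DENY
  req#17 t=7s (window 2): DENY
  req#18 t=7s (window 2): DENY
  req#19 t=8s (window 2): DENY
  req#20 t=8s (window 2): DENY
  req#21 t=8s (window 2): DENY
  req#22 t=8s (window 2): DENY
  req#23 t=8s (window 2): DENY
  req#24 t=8s (window 2): DENY

Allowed counts by window: 5

Answer: 5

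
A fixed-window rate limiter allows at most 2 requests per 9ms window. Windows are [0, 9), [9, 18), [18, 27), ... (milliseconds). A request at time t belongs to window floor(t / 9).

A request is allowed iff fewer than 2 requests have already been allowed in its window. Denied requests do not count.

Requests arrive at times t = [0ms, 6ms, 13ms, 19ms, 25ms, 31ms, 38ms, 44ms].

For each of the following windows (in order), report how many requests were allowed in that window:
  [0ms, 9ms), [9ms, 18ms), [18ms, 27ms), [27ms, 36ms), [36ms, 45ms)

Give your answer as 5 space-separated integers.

Answer: 2 1 2 1 2

Derivation:
Processing requests:
  req#1 t=0ms (window 0): ALLOW
  req#2 t=6ms (window 0): ALLOW
  req#3 t=13ms (window 1): ALLOW
  req#4 t=19ms (window 2): ALLOW
  req#5 t=25ms (window 2): ALLOW
  req#6 t=31ms (window 3): ALLOW
  req#7 t=38ms (window 4): ALLOW
  req#8 t=44ms (window 4): ALLOW

Allowed counts by window: 2 1 2 1 2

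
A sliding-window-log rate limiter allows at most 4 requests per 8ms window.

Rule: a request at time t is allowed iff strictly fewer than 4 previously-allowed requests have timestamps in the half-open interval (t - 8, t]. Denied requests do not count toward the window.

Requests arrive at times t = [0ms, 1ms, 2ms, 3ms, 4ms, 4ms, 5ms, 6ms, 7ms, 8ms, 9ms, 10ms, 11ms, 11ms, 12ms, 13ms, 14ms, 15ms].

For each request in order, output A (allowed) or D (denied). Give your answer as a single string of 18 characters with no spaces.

Tracking allowed requests in the window:
  req#1 t=0ms: ALLOW
  req#2 t=1ms: ALLOW
  req#3 t=2ms: ALLOW
  req#4 t=3ms: ALLOW
  req#5 t=4ms: DENY
  req#6 t=4ms: DENY
  req#7 t=5ms: DENY
  req#8 t=6ms: DENY
  req#9 t=7ms: DENY
  req#10 t=8ms: ALLOW
  req#11 t=9ms: ALLOW
  req#12 t=10ms: ALLOW
  req#13 t=11ms: ALLOW
  req#14 t=11ms: DENY
  req#15 t=12ms: DENY
  req#16 t=13ms: DENY
  req#17 t=14ms: DENY
  req#18 t=15ms: DENY

Answer: AAAADDDDDAAAADDDDD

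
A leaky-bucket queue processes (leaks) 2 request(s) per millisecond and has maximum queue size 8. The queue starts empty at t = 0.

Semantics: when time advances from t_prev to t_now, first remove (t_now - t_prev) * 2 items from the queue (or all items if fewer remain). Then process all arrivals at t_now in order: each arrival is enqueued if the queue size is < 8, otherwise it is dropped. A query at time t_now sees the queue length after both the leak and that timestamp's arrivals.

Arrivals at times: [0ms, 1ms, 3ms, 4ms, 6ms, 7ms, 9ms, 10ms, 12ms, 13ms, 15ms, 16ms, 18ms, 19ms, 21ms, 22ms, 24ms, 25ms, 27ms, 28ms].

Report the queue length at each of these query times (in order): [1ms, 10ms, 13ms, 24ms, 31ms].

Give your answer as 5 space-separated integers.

Queue lengths at query times:
  query t=1ms: backlog = 1
  query t=10ms: backlog = 1
  query t=13ms: backlog = 1
  query t=24ms: backlog = 1
  query t=31ms: backlog = 0

Answer: 1 1 1 1 0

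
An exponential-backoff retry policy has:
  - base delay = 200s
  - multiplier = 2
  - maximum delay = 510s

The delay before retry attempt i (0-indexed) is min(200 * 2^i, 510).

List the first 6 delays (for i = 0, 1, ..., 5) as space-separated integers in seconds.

Computing each delay:
  i=0: min(200*2^0, 510) = 200
  i=1: min(200*2^1, 510) = 400
  i=2: min(200*2^2, 510) = 510
  i=3: min(200*2^3, 510) = 510
  i=4: min(200*2^4, 510) = 510
  i=5: min(200*2^5, 510) = 510

Answer: 200 400 510 510 510 510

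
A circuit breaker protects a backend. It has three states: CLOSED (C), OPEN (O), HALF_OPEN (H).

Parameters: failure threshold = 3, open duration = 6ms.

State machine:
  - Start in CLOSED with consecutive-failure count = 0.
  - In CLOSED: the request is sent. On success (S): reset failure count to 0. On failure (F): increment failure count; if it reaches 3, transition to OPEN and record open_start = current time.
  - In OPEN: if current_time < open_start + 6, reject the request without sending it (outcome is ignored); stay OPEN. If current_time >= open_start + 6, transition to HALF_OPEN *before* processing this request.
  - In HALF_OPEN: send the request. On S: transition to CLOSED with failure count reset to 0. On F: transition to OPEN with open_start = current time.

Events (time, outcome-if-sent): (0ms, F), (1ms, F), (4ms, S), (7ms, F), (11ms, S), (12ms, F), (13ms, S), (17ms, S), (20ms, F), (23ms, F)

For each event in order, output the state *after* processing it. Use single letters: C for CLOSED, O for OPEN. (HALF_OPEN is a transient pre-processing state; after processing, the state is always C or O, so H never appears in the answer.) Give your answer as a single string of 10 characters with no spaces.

State after each event:
  event#1 t=0ms outcome=F: state=CLOSED
  event#2 t=1ms outcome=F: state=CLOSED
  event#3 t=4ms outcome=S: state=CLOSED
  event#4 t=7ms outcome=F: state=CLOSED
  event#5 t=11ms outcome=S: state=CLOSED
  event#6 t=12ms outcome=F: state=CLOSED
  event#7 t=13ms outcome=S: state=CLOSED
  event#8 t=17ms outcome=S: state=CLOSED
  event#9 t=20ms outcome=F: state=CLOSED
  event#10 t=23ms outcome=F: state=CLOSED

Answer: CCCCCCCCCC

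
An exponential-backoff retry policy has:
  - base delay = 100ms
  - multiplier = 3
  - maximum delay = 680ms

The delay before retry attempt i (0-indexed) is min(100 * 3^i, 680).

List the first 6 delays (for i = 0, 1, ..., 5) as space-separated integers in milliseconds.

Answer: 100 300 680 680 680 680

Derivation:
Computing each delay:
  i=0: min(100*3^0, 680) = 100
  i=1: min(100*3^1, 680) = 300
  i=2: min(100*3^2, 680) = 680
  i=3: min(100*3^3, 680) = 680
  i=4: min(100*3^4, 680) = 680
  i=5: min(100*3^5, 680) = 680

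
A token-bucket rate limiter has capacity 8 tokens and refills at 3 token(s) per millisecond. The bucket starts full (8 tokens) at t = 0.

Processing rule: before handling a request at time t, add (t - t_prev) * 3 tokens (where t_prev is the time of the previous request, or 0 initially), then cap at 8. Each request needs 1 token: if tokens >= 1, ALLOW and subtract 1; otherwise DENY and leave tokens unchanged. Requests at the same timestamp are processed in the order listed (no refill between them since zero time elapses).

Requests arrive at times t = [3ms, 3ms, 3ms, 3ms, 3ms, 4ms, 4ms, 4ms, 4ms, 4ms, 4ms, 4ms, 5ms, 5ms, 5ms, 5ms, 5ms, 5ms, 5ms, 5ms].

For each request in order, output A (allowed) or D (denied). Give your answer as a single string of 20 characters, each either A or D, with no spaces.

Simulating step by step:
  req#1 t=3ms: ALLOW
  req#2 t=3ms: ALLOW
  req#3 t=3ms: ALLOW
  req#4 t=3ms: ALLOW
  req#5 t=3ms: ALLOW
  req#6 t=4ms: ALLOW
  req#7 t=4ms: ALLOW
  req#8 t=4ms: ALLOW
  req#9 t=4ms: ALLOW
  req#10 t=4ms: ALLOW
  req#11 t=4ms: ALLOW
  req#12 t=4ms: DENY
  req#13 t=5ms: ALLOW
  req#14 t=5ms: ALLOW
  req#15 t=5ms: ALLOW
  req#16 t=5ms: DENY
  req#17 t=5ms: DENY
  req#18 t=5ms: DENY
  req#19 t=5ms: DENY
  req#20 t=5ms: DENY

Answer: AAAAAAAAAAADAAADDDDD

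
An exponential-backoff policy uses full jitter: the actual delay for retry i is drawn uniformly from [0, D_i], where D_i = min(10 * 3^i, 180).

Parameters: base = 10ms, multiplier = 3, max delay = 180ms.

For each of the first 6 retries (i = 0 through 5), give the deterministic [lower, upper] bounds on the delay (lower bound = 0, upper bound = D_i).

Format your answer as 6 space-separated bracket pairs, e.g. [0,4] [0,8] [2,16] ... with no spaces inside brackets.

Answer: [0,10] [0,30] [0,90] [0,180] [0,180] [0,180]

Derivation:
Computing bounds per retry:
  i=0: D_i=min(10*3^0,180)=10, bounds=[0,10]
  i=1: D_i=min(10*3^1,180)=30, bounds=[0,30]
  i=2: D_i=min(10*3^2,180)=90, bounds=[0,90]
  i=3: D_i=min(10*3^3,180)=180, bounds=[0,180]
  i=4: D_i=min(10*3^4,180)=180, bounds=[0,180]
  i=5: D_i=min(10*3^5,180)=180, bounds=[0,180]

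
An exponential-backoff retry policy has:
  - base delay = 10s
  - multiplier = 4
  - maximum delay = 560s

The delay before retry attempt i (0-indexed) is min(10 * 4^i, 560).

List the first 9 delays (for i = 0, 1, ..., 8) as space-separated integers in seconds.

Computing each delay:
  i=0: min(10*4^0, 560) = 10
  i=1: min(10*4^1, 560) = 40
  i=2: min(10*4^2, 560) = 160
  i=3: min(10*4^3, 560) = 560
  i=4: min(10*4^4, 560) = 560
  i=5: min(10*4^5, 560) = 560
  i=6: min(10*4^6, 560) = 560
  i=7: min(10*4^7, 560) = 560
  i=8: min(10*4^8, 560) = 560

Answer: 10 40 160 560 560 560 560 560 560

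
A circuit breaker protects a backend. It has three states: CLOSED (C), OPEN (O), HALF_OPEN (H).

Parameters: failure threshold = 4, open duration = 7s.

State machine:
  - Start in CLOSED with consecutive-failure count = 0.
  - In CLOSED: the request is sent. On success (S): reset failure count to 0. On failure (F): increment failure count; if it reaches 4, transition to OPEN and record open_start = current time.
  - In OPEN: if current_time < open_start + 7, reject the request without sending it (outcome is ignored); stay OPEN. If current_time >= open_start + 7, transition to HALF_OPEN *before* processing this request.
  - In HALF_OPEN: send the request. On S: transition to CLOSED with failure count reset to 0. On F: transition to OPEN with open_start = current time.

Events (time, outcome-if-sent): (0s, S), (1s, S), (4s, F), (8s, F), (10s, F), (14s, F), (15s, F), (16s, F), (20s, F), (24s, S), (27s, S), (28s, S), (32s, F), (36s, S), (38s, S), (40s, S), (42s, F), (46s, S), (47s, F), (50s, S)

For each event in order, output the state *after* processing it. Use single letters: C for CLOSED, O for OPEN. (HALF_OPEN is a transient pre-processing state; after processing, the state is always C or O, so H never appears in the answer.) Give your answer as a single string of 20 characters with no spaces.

State after each event:
  event#1 t=0s outcome=S: state=CLOSED
  event#2 t=1s outcome=S: state=CLOSED
  event#3 t=4s outcome=F: state=CLOSED
  event#4 t=8s outcome=F: state=CLOSED
  event#5 t=10s outcome=F: state=CLOSED
  event#6 t=14s outcome=F: state=OPEN
  event#7 t=15s outcome=F: state=OPEN
  event#8 t=16s outcome=F: state=OPEN
  event#9 t=20s outcome=F: state=OPEN
  event#10 t=24s outcome=S: state=CLOSED
  event#11 t=27s outcome=S: state=CLOSED
  event#12 t=28s outcome=S: state=CLOSED
  event#13 t=32s outcome=F: state=CLOSED
  event#14 t=36s outcome=S: state=CLOSED
  event#15 t=38s outcome=S: state=CLOSED
  event#16 t=40s outcome=S: state=CLOSED
  event#17 t=42s outcome=F: state=CLOSED
  event#18 t=46s outcome=S: state=CLOSED
  event#19 t=47s outcome=F: state=CLOSED
  event#20 t=50s outcome=S: state=CLOSED

Answer: CCCCCOOOOCCCCCCCCCCC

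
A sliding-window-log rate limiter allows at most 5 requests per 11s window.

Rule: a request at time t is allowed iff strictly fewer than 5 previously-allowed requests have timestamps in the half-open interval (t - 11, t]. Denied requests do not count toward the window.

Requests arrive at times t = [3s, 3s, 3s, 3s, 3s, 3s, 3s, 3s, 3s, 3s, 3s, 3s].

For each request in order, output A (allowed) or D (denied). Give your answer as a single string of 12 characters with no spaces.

Tracking allowed requests in the window:
  req#1 t=3s: ALLOW
  req#2 t=3s: ALLOW
  req#3 t=3s: ALLOW
  req#4 t=3s: ALLOW
  req#5 t=3s: ALLOW
  req#6 t=3s: DENY
  req#7 t=3s: DENY
  req#8 t=3s: DENY
  req#9 t=3s: DENY
  req#10 t=3s: DENY
  req#11 t=3s: DENY
  req#12 t=3s: DENY

Answer: AAAAADDDDDDD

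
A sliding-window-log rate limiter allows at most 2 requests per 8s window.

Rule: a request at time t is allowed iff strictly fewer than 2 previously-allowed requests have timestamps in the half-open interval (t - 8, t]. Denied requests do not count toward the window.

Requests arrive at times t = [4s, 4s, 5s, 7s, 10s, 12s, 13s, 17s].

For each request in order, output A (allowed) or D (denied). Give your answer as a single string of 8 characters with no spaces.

Tracking allowed requests in the window:
  req#1 t=4s: ALLOW
  req#2 t=4s: ALLOW
  req#3 t=5s: DENY
  req#4 t=7s: DENY
  req#5 t=10s: DENY
  req#6 t=12s: ALLOW
  req#7 t=13s: ALLOW
  req#8 t=17s: DENY

Answer: AADDDAAD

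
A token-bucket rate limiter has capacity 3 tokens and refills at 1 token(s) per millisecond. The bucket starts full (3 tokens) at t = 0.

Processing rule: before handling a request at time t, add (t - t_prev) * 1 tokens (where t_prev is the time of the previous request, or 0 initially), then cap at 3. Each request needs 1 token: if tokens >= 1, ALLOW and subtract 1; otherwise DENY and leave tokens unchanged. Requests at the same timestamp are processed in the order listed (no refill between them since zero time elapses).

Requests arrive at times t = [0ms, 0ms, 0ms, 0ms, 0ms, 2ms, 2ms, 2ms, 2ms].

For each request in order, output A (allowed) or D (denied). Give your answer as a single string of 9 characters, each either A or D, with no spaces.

Simulating step by step:
  req#1 t=0ms: ALLOW
  req#2 t=0ms: ALLOW
  req#3 t=0ms: ALLOW
  req#4 t=0ms: DENY
  req#5 t=0ms: DENY
  req#6 t=2ms: ALLOW
  req#7 t=2ms: ALLOW
  req#8 t=2ms: DENY
  req#9 t=2ms: DENY

Answer: AAADDAADD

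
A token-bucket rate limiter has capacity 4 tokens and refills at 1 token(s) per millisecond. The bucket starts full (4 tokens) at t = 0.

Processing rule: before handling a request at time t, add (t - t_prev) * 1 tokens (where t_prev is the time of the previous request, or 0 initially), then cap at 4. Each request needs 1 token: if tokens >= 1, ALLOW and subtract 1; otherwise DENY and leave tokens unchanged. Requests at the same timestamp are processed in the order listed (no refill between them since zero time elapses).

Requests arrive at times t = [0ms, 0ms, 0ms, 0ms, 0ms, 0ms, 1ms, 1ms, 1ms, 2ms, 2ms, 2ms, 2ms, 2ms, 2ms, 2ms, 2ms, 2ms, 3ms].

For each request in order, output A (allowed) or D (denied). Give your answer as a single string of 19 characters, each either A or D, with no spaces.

Simulating step by step:
  req#1 t=0ms: ALLOW
  req#2 t=0ms: ALLOW
  req#3 t=0ms: ALLOW
  req#4 t=0ms: ALLOW
  req#5 t=0ms: DENY
  req#6 t=0ms: DENY
  req#7 t=1ms: ALLOW
  req#8 t=1ms: DENY
  req#9 t=1ms: DENY
  req#10 t=2ms: ALLOW
  req#11 t=2ms: DENY
  req#12 t=2ms: DENY
  req#13 t=2ms: DENY
  req#14 t=2ms: DENY
  req#15 t=2ms: DENY
  req#16 t=2ms: DENY
  req#17 t=2ms: DENY
  req#18 t=2ms: DENY
  req#19 t=3ms: ALLOW

Answer: AAAADDADDADDDDDDDDA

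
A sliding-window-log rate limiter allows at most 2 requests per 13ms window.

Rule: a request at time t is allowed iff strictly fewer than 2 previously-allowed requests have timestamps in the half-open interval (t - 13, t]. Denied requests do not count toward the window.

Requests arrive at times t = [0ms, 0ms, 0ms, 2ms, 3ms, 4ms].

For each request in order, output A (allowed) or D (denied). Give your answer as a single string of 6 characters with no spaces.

Answer: AADDDD

Derivation:
Tracking allowed requests in the window:
  req#1 t=0ms: ALLOW
  req#2 t=0ms: ALLOW
  req#3 t=0ms: DENY
  req#4 t=2ms: DENY
  req#5 t=3ms: DENY
  req#6 t=4ms: DENY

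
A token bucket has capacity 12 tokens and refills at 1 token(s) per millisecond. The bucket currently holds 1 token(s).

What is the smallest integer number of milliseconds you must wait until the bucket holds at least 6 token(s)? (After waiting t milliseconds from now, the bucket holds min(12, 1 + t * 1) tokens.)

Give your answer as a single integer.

Answer: 5

Derivation:
Need 1 + t * 1 >= 6, so t >= 5/1.
Smallest integer t = ceil(5/1) = 5.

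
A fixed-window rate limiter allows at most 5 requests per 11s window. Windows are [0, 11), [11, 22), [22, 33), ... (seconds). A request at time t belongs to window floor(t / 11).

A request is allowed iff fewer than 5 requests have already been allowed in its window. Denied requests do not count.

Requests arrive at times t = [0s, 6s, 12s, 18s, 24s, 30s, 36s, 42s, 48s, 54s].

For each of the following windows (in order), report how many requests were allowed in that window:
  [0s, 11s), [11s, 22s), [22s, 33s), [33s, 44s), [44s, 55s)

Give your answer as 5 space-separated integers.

Processing requests:
  req#1 t=0s (window 0): ALLOW
  req#2 t=6s (window 0): ALLOW
  req#3 t=12s (window 1): ALLOW
  req#4 t=18s (window 1): ALLOW
  req#5 t=24s (window 2): ALLOW
  req#6 t=30s (window 2): ALLOW
  req#7 t=36s (window 3): ALLOW
  req#8 t=42s (window 3): ALLOW
  req#9 t=48s (window 4): ALLOW
  req#10 t=54s (window 4): ALLOW

Allowed counts by window: 2 2 2 2 2

Answer: 2 2 2 2 2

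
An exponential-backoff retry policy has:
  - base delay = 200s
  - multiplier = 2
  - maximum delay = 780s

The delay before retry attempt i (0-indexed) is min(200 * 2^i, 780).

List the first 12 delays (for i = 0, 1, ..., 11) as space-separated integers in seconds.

Answer: 200 400 780 780 780 780 780 780 780 780 780 780

Derivation:
Computing each delay:
  i=0: min(200*2^0, 780) = 200
  i=1: min(200*2^1, 780) = 400
  i=2: min(200*2^2, 780) = 780
  i=3: min(200*2^3, 780) = 780
  i=4: min(200*2^4, 780) = 780
  i=5: min(200*2^5, 780) = 780
  i=6: min(200*2^6, 780) = 780
  i=7: min(200*2^7, 780) = 780
  i=8: min(200*2^8, 780) = 780
  i=9: min(200*2^9, 780) = 780
  i=10: min(200*2^10, 780) = 780
  i=11: min(200*2^11, 780) = 780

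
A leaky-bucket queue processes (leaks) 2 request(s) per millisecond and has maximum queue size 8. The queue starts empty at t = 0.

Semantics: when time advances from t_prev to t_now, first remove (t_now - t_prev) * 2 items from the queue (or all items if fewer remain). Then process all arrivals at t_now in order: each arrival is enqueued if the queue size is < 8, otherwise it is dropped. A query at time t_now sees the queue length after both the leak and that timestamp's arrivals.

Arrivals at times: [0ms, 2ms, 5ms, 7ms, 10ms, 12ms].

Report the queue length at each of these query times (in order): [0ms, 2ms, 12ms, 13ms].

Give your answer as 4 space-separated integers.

Queue lengths at query times:
  query t=0ms: backlog = 1
  query t=2ms: backlog = 1
  query t=12ms: backlog = 1
  query t=13ms: backlog = 0

Answer: 1 1 1 0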